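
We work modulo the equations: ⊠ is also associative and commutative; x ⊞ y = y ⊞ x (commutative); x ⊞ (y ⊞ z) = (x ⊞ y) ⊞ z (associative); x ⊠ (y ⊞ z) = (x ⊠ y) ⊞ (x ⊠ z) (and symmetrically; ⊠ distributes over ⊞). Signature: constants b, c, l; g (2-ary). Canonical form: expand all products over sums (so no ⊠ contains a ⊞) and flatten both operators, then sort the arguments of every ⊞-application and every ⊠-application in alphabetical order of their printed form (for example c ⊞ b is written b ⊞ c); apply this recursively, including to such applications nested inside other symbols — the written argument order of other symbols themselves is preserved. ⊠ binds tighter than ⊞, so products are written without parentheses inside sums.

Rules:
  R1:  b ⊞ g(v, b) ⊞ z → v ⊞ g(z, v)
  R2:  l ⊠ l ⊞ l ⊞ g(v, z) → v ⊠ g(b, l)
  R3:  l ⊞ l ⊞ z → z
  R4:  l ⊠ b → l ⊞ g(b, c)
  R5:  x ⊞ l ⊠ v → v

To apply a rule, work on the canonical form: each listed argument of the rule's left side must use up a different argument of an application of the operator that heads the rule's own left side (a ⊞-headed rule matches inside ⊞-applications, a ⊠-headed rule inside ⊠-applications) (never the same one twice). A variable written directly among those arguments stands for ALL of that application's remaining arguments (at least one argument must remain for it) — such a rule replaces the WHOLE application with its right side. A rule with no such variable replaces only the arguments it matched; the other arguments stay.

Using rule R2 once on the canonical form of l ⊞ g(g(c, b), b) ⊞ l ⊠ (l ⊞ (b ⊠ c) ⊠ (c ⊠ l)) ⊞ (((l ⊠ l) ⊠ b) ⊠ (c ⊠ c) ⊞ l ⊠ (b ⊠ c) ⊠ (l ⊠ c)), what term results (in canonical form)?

Canonical form:  b ⊠ c ⊠ c ⊠ l ⊠ l ⊞ b ⊠ c ⊠ c ⊠ l ⊠ l ⊞ b ⊠ c ⊠ c ⊠ l ⊠ l ⊞ g(g(c, b), b) ⊞ l ⊞ l ⊠ l
Apply R2:  consuming g(g(c, b), b), l, l ⊠ l;  v := g(c, b), z := b
Giving:  b ⊠ c ⊠ c ⊠ l ⊠ l ⊞ b ⊠ c ⊠ c ⊠ l ⊠ l ⊞ b ⊠ c ⊠ c ⊠ l ⊠ l ⊞ g(b, l) ⊠ g(c, b)

Answer: b ⊠ c ⊠ c ⊠ l ⊠ l ⊞ b ⊠ c ⊠ c ⊠ l ⊠ l ⊞ b ⊠ c ⊠ c ⊠ l ⊠ l ⊞ g(b, l) ⊠ g(c, b)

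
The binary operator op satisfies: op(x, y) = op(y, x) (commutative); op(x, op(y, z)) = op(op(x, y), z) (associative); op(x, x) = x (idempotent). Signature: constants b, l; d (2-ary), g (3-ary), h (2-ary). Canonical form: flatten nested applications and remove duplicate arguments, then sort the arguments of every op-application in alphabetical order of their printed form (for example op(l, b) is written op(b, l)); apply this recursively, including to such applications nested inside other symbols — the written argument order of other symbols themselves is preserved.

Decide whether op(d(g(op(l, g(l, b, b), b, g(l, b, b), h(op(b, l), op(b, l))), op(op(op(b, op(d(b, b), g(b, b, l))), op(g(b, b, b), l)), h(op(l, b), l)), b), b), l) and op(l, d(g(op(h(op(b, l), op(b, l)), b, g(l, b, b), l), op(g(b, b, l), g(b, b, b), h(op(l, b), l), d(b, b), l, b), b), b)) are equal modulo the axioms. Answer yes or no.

Left:  op(d(g(op(l, g(l, b, b), b, g(l, b, b), h(op(b, l), op(b, l))), op(op(op(b, op(d(b, b), g(b, b, l))), op(g(b, b, b), l)), h(op(l, b), l)), b), b), l)
  Simplify inside:  d(g(op(l, g(l, b, b), b, g(l, b, b), h(op(b, l), op(b, l))), op(op(op(b, op(d(b, b), g(b, b, l))), op(g(b, b, b), l)), h(op(l, b), l)), b), b)  →  d(g(op(b, g(l, b, b), h(op(b, l), op(b, l)), l), op(b, d(b, b), g(b, b, b), g(b, b, l), h(op(b, l), l), l), b), b)
  Order the arguments:  op(d(g(op(b, g(l, b, b), h(op(b, l), op(b, l)), l), op(b, d(b, b), g(b, b, b), g(b, b, l), h(op(b, l), l), l), b), b), l)
Right:  op(l, d(g(op(h(op(b, l), op(b, l)), b, g(l, b, b), l), op(g(b, b, l), g(b, b, b), h(op(l, b), l), d(b, b), l, b), b), b))
  Canonicalize subterm:  d(g(op(h(op(b, l), op(b, l)), b, g(l, b, b), l), op(g(b, b, l), g(b, b, b), h(op(l, b), l), d(b, b), l, b), b), b)  →  d(g(op(b, g(l, b, b), h(op(b, l), op(b, l)), l), op(b, d(b, b), g(b, b, b), g(b, b, l), h(op(b, l), l), l), b), b)
  Sort arguments:  op(d(g(op(b, g(l, b, b), h(op(b, l), op(b, l)), l), op(b, d(b, b), g(b, b, b), g(b, b, l), h(op(b, l), l), l), b), b), l)

Answer: yes — both canonical forms are op(d(g(op(b, g(l, b, b), h(op(b, l), op(b, l)), l), op(b, d(b, b), g(b, b, b), g(b, b, l), h(op(b, l), l), l), b), b), l)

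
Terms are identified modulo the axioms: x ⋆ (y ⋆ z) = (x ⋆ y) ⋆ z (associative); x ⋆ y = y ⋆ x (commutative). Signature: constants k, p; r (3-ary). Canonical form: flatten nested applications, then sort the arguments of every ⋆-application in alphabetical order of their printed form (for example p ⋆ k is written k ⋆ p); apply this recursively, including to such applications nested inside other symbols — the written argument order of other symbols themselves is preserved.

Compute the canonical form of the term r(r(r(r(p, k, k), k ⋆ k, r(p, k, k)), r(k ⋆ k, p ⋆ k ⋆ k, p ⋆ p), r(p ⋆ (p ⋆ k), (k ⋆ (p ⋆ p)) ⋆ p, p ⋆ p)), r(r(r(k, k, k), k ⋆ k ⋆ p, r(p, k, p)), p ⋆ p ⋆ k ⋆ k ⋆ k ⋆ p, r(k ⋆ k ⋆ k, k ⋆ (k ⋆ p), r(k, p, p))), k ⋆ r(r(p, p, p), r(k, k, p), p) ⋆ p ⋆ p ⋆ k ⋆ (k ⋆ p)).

Answer: r(r(r(r(p, k, k), k ⋆ k, r(p, k, k)), r(k ⋆ k, k ⋆ k ⋆ p, p ⋆ p), r(k ⋆ p ⋆ p, k ⋆ p ⋆ p ⋆ p, p ⋆ p)), r(r(r(k, k, k), k ⋆ k ⋆ p, r(p, k, p)), k ⋆ k ⋆ k ⋆ p ⋆ p ⋆ p, r(k ⋆ k ⋆ k, k ⋆ k ⋆ p, r(k, p, p))), k ⋆ k ⋆ k ⋆ p ⋆ p ⋆ p ⋆ r(r(p, p, p), r(k, k, p), p))

Derivation:
Focus inside:  k ⋆ r(r(p, p, p), r(k, k, p), p) ⋆ p ⋆ p ⋆ k ⋆ (k ⋆ p)
Flatten:  k ⋆ r(r(p, p, p), r(k, k, p), p) ⋆ p ⋆ p ⋆ k ⋆ k ⋆ p
Order the arguments:  k ⋆ k ⋆ k ⋆ p ⋆ p ⋆ p ⋆ r(r(p, p, p), r(k, k, p), p)
Put back:  r(r(r(r(p, k, k), k ⋆ k, r(p, k, k)), r(k ⋆ k, k ⋆ k ⋆ p, p ⋆ p), r(k ⋆ p ⋆ p, k ⋆ p ⋆ p ⋆ p, p ⋆ p)), r(r(r(k, k, k), k ⋆ k ⋆ p, r(p, k, p)), k ⋆ k ⋆ k ⋆ p ⋆ p ⋆ p, r(k ⋆ k ⋆ k, k ⋆ k ⋆ p, r(k, p, p))), k ⋆ k ⋆ k ⋆ p ⋆ p ⋆ p ⋆ r(r(p, p, p), r(k, k, p), p))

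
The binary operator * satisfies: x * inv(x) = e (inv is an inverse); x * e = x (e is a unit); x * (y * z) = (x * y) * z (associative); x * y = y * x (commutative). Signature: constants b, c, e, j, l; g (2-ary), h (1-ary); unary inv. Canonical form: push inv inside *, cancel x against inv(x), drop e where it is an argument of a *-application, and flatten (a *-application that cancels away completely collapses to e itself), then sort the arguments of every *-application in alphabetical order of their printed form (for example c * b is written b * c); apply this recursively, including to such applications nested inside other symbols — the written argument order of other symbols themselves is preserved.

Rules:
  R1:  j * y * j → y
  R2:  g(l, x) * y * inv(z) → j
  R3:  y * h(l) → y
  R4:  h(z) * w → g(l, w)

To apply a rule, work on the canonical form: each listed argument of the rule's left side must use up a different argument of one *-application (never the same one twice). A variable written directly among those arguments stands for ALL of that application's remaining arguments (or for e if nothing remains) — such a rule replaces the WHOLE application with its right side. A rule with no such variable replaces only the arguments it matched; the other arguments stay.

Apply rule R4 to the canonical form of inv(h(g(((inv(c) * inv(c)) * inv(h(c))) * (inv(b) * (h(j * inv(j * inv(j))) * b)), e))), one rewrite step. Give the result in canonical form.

Answer: inv(h(g(g(l, inv(c) * inv(c) * inv(h(c))), e)))

Derivation:
Canonical form:  inv(h(g(h(j) * inv(c) * inv(c) * inv(h(c)), e)))
Match R4:  consume h(j);  w := inv(c) * inv(c) * inv(h(c)), z := j
The extension variable absorbs all remaining arguments, so the whole application is rewritten.
New term:  inv(h(g(g(l, inv(c) * inv(c) * inv(h(c))), e)))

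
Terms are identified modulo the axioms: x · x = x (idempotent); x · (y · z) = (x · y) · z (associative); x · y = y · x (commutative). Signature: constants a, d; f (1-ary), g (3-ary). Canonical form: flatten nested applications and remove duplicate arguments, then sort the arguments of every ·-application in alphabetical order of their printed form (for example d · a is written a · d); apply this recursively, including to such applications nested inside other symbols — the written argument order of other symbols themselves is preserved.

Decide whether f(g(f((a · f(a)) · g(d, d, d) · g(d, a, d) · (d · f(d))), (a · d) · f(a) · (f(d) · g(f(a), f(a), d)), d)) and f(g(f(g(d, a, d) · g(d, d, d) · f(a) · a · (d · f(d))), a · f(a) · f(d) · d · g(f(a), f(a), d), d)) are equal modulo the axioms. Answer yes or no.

Left:  f(g(f((a · f(a)) · g(d, d, d) · g(d, a, d) · (d · f(d))), (a · d) · f(a) · (f(d) · g(f(a), f(a), d)), d))
  Focus inside:  (a · f(a)) · g(d, d, d) · g(d, a, d) · (d · f(d))
  Flatten:  a · f(a) · g(d, d, d) · g(d, a, d) · d · f(d)
  Order the arguments:  a · d · f(a) · f(d) · g(d, a, d) · g(d, d, d)
  Rebuild:  f(g(f(a · d · f(a) · f(d) · g(d, a, d) · g(d, d, d)), a · d · f(a) · f(d) · g(f(a), f(a), d), d))
Right:  f(g(f(g(d, a, d) · g(d, d, d) · f(a) · a · (d · f(d))), a · f(a) · f(d) · d · g(f(a), f(a), d), d))
  Focus inside:  g(d, a, d) · g(d, d, d) · f(a) · a · (d · f(d))
  Flatten:  g(d, a, d) · g(d, d, d) · f(a) · a · d · f(d)
  Sort arguments:  a · d · f(a) · f(d) · g(d, a, d) · g(d, d, d)
  Rebuild:  f(g(f(a · d · f(a) · f(d) · g(d, a, d) · g(d, d, d)), a · d · f(a) · f(d) · g(f(a), f(a), d), d))

Answer: yes — both canonical forms are f(g(f(a · d · f(a) · f(d) · g(d, a, d) · g(d, d, d)), a · d · f(a) · f(d) · g(f(a), f(a), d), d))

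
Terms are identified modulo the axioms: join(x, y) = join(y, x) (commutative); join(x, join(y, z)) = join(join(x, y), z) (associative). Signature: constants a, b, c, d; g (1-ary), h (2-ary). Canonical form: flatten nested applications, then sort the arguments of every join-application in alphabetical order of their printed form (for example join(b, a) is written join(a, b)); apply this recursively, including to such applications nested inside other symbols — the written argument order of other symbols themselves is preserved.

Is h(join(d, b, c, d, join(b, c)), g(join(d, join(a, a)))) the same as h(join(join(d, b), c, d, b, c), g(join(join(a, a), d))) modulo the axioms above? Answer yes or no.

Left:  h(join(d, b, c, d, join(b, c)), g(join(d, join(a, a))))
  Focus inside:  join(d, b, c, d, join(b, c))
  Un-nest:  join(d, b, c, d, b, c)
  Sort:  join(b, b, c, c, d, d)
  Rebuild:  h(join(b, b, c, c, d, d), g(join(a, a, d)))
Right:  h(join(join(d, b), c, d, b, c), g(join(join(a, a), d)))
  Focus inside:  join(join(d, b), c, d, b, c)
  Flatten:  join(d, b, c, d, b, c)
  Order the arguments:  join(b, b, c, c, d, d)
  Reassemble:  h(join(b, b, c, c, d, d), g(join(a, a, d)))

Answer: yes — both canonical forms are h(join(b, b, c, c, d, d), g(join(a, a, d)))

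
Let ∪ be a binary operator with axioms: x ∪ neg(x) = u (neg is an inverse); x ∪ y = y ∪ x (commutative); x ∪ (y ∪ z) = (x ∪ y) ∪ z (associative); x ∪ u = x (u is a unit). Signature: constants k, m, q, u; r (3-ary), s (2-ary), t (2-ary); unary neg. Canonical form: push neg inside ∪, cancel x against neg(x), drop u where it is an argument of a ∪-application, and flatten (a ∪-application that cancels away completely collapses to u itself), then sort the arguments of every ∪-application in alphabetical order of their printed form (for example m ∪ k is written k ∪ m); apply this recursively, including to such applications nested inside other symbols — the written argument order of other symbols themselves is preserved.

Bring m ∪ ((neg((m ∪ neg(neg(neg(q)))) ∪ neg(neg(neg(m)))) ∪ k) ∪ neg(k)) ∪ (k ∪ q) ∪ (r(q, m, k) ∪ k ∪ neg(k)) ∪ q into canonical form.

Answer: k ∪ m ∪ q ∪ q ∪ q ∪ r(q, m, k)

Derivation:
Push neg inside:  distribute neg over ∪ and collapse double neg
Combine occurrences:  m ∪ q ∪ q ∪ q ∪ k ∪ r(q, m, k)
Sort:  k ∪ m ∪ q ∪ q ∪ q ∪ r(q, m, k)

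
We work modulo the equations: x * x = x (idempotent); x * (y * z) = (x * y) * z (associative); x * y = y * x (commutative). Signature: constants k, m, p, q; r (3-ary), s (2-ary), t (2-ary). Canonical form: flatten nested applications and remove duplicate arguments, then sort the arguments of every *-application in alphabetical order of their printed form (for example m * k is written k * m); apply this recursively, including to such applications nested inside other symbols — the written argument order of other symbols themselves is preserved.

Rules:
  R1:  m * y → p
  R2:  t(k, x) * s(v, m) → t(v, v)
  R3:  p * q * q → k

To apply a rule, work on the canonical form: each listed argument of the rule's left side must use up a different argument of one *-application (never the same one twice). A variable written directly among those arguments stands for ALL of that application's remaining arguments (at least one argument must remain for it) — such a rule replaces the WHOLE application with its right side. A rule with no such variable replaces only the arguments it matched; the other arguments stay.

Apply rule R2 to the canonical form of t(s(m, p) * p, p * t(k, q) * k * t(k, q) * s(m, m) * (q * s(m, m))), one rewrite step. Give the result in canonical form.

Canonical form:  t(p * s(m, p), k * p * q * s(m, m) * t(k, q))
R2 matches:  uses s(m, m), t(k, q);  v := m, x := q
Result:  t(p * s(m, p), k * p * q * t(m, m))

Answer: t(p * s(m, p), k * p * q * t(m, m))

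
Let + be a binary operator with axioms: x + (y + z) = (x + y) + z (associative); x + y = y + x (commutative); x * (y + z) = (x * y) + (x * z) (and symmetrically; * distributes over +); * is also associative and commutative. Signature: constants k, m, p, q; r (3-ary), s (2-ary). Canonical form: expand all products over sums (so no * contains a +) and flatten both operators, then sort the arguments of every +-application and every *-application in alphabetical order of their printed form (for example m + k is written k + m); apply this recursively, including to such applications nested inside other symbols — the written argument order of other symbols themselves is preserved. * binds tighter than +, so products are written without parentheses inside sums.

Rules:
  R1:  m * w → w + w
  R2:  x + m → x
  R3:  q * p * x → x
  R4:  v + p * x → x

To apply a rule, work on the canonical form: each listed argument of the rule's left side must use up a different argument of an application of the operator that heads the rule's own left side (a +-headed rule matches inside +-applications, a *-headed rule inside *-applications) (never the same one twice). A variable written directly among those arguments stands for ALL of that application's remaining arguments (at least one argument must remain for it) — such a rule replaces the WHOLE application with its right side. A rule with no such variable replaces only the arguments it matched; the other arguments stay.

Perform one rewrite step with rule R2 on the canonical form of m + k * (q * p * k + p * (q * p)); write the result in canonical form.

Canonical form:  k * k * p * q + k * p * p * q + m
Match R2:  consume m;  x := k * k * p * q + k * p * p * q
The variable takes the whole remainder — replace the entire application.
Result:  k * k * p * q + k * p * p * q

Answer: k * k * p * q + k * p * p * q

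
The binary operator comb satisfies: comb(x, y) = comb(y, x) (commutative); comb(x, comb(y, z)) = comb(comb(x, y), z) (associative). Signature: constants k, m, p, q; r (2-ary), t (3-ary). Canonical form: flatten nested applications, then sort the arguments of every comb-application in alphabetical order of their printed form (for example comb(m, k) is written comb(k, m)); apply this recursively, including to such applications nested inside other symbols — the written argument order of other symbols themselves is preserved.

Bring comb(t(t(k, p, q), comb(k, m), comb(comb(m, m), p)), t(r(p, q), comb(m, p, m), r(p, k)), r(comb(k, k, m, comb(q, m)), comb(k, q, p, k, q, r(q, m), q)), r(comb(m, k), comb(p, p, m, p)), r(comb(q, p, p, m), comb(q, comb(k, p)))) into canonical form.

Answer: comb(r(comb(k, k, m, m, q), comb(k, k, p, q, q, q, r(q, m))), r(comb(k, m), comb(m, p, p, p)), r(comb(m, p, p, q), comb(k, p, q)), t(r(p, q), comb(m, m, p), r(p, k)), t(t(k, p, q), comb(k, m), comb(m, m, p)))

Derivation:
Simplify inside:  t(t(k, p, q), comb(k, m), comb(comb(m, m), p))  →  t(t(k, p, q), comb(k, m), comb(m, m, p))
Inside:  t(r(p, q), comb(m, p, m), r(p, k))  →  t(r(p, q), comb(m, m, p), r(p, k))
Simplify inside:  r(comb(k, k, m, comb(q, m)), comb(k, q, p, k, q, r(q, m), q))  →  r(comb(k, k, m, m, q), comb(k, k, p, q, q, q, r(q, m)))
Sort:  comb(r(comb(k, k, m, m, q), comb(k, k, p, q, q, q, r(q, m))), r(comb(k, m), comb(m, p, p, p)), r(comb(m, p, p, q), comb(k, p, q)), t(r(p, q), comb(m, m, p), r(p, k)), t(t(k, p, q), comb(k, m), comb(m, m, p)))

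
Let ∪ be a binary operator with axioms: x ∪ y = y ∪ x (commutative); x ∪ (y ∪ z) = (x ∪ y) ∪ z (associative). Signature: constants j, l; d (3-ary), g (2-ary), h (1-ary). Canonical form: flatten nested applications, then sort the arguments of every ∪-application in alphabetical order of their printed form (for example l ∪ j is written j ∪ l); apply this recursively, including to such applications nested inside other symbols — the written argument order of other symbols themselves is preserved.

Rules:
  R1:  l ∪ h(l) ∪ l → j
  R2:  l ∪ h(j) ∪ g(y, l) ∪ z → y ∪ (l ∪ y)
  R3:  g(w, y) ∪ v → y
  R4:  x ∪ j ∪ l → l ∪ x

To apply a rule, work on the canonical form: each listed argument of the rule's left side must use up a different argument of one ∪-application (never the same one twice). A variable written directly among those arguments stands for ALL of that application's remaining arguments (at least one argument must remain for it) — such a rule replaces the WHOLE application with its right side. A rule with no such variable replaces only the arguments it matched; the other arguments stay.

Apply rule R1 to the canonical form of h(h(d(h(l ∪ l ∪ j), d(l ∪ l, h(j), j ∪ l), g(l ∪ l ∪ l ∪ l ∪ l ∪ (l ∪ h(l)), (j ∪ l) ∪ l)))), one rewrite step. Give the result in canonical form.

Canonical form:  h(h(d(h(j ∪ l ∪ l), d(l ∪ l, h(j), j ∪ l), g(h(l) ∪ l ∪ l ∪ l ∪ l ∪ l ∪ l, j ∪ l ∪ l))))
R1 matches:  uses h(l), l, l
New term:  h(h(d(h(j ∪ l ∪ l), d(l ∪ l, h(j), j ∪ l), g(j ∪ l ∪ l ∪ l ∪ l, j ∪ l ∪ l))))

Answer: h(h(d(h(j ∪ l ∪ l), d(l ∪ l, h(j), j ∪ l), g(j ∪ l ∪ l ∪ l ∪ l, j ∪ l ∪ l))))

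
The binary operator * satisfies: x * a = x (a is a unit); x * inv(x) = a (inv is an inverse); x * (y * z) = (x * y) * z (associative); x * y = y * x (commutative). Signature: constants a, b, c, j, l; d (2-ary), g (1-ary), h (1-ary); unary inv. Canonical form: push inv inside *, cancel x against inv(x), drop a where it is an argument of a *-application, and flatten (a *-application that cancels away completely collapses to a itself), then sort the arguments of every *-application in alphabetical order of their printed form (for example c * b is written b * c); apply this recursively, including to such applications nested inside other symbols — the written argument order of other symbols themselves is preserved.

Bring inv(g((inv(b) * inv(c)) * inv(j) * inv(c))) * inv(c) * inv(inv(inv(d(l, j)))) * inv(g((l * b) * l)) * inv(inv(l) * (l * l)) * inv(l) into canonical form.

Push inv inside:  distribute inv over * and collapse double inv
Combine occurrences:  inv(g(inv(b) * inv(c) * inv(c) * inv(j))) * inv(c) * inv(d(l, j)) * inv(g(b * l * l)) * inv(l) * inv(l)
Sort:  inv(c) * inv(d(l, j)) * inv(g(b * l * l)) * inv(g(inv(b) * inv(c) * inv(c) * inv(j))) * inv(l) * inv(l)

Answer: inv(c) * inv(d(l, j)) * inv(g(b * l * l)) * inv(g(inv(b) * inv(c) * inv(c) * inv(j))) * inv(l) * inv(l)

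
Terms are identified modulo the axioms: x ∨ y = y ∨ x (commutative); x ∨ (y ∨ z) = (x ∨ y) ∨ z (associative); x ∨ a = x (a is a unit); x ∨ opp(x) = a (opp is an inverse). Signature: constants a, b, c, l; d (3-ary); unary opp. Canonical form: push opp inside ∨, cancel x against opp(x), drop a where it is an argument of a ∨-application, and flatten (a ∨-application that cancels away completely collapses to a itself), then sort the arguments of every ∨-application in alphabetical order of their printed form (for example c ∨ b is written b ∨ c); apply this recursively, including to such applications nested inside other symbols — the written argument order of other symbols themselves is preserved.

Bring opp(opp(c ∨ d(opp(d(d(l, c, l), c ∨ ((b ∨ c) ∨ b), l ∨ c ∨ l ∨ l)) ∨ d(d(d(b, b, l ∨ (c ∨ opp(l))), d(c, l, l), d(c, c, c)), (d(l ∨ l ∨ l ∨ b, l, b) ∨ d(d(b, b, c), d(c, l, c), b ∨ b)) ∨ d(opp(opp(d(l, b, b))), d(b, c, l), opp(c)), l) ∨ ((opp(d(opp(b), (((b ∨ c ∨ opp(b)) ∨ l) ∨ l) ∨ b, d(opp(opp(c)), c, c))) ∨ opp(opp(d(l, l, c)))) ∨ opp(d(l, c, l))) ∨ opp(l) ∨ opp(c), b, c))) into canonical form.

Push opp inside:  distribute opp over ∨ and collapse double opp
Collect:  c ∨ d(d(d(d(b, b, c), d(c, l, l), d(c, c, c)), d(b ∨ l ∨ l ∨ l, l, b) ∨ d(d(b, b, c), d(c, l, c), b ∨ b) ∨ d(d(l, b, b), d(b, c, l), opp(c)), l) ∨ d(l, l, c) ∨ opp(c) ∨ opp(d(d(l, c, l), b ∨ b ∨ c ∨ c, c ∨ l ∨ l ∨ l)) ∨ opp(d(l, c, l)) ∨ opp(d(opp(b), b ∨ c ∨ l ∨ l, d(c, c, c))) ∨ opp(l), b, c)

Answer: c ∨ d(d(d(d(b, b, c), d(c, l, l), d(c, c, c)), d(b ∨ l ∨ l ∨ l, l, b) ∨ d(d(b, b, c), d(c, l, c), b ∨ b) ∨ d(d(l, b, b), d(b, c, l), opp(c)), l) ∨ d(l, l, c) ∨ opp(c) ∨ opp(d(d(l, c, l), b ∨ b ∨ c ∨ c, c ∨ l ∨ l ∨ l)) ∨ opp(d(l, c, l)) ∨ opp(d(opp(b), b ∨ c ∨ l ∨ l, d(c, c, c))) ∨ opp(l), b, c)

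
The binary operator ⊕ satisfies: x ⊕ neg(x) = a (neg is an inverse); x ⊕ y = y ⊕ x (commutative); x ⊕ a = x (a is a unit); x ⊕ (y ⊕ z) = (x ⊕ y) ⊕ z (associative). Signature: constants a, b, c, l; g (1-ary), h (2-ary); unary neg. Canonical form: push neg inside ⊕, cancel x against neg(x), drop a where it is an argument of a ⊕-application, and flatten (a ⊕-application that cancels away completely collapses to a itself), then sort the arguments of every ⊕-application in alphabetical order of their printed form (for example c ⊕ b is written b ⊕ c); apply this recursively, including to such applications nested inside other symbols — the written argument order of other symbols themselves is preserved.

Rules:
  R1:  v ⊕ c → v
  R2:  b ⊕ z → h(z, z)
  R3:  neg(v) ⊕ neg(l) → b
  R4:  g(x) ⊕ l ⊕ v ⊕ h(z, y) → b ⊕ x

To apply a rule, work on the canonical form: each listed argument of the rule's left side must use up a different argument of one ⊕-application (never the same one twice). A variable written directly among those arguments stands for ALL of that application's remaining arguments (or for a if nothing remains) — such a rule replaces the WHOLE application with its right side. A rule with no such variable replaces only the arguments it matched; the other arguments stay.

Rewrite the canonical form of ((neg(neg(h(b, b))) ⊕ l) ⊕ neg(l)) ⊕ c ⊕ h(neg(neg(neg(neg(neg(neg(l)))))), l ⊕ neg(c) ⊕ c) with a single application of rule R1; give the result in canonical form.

Canonical form:  c ⊕ h(b, b) ⊕ h(l, l)
Match R1:  consume c;  v := h(b, b) ⊕ h(l, l)
The extension variable absorbs all remaining arguments, so the whole application is rewritten.
New term:  h(b, b) ⊕ h(l, l)

Answer: h(b, b) ⊕ h(l, l)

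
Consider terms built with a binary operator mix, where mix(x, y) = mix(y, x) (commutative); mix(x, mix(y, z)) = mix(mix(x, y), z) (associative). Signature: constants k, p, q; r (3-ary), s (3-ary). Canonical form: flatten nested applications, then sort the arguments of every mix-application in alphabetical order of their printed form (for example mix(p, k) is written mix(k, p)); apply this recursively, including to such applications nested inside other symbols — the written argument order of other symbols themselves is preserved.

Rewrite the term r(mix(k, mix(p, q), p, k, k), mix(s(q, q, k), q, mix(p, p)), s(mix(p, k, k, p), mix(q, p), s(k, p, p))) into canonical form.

Work inside:  mix(s(q, q, k), q, mix(p, p))
Flatten:  mix(s(q, q, k), q, p, p)
Order the arguments:  mix(p, p, q, s(q, q, k))
Rebuild:  r(mix(k, k, k, p, p, q), mix(p, p, q, s(q, q, k)), s(mix(k, k, p, p), mix(p, q), s(k, p, p)))

Answer: r(mix(k, k, k, p, p, q), mix(p, p, q, s(q, q, k)), s(mix(k, k, p, p), mix(p, q), s(k, p, p)))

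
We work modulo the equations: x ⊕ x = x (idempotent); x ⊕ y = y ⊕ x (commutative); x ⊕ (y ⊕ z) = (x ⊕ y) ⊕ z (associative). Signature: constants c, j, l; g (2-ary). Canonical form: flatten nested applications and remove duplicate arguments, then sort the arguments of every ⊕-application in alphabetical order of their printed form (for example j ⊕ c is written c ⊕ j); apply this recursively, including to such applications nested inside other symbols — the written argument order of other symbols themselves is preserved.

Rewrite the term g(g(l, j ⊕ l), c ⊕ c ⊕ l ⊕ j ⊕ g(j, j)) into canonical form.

Answer: g(g(l, j ⊕ l), c ⊕ g(j, j) ⊕ j ⊕ l)

Derivation:
Descend into:  c ⊕ c ⊕ l ⊕ j ⊕ g(j, j)
Deduplicate:  drop duplicate c
Sort:  c ⊕ g(j, j) ⊕ j ⊕ l
Rebuild:  g(g(l, j ⊕ l), c ⊕ g(j, j) ⊕ j ⊕ l)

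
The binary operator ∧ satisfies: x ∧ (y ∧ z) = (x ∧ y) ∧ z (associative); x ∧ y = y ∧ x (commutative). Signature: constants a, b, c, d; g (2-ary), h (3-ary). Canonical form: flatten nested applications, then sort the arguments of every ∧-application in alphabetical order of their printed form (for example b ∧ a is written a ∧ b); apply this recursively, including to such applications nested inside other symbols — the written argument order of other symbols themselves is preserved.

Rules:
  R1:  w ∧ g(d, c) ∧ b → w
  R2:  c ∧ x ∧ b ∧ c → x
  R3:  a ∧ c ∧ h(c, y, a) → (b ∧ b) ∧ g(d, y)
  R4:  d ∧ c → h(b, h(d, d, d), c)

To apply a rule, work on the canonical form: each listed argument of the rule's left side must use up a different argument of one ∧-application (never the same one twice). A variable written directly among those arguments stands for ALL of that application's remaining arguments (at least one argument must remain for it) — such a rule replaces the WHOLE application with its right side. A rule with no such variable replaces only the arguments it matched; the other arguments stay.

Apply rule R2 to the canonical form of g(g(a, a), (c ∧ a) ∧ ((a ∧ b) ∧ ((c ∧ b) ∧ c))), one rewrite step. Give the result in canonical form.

Answer: g(g(a, a), a ∧ a ∧ b ∧ c)

Derivation:
Canonical form:  g(g(a, a), a ∧ a ∧ b ∧ b ∧ c ∧ c ∧ c)
Apply R2:  consuming b, c, c;  x := a ∧ a ∧ b ∧ c
The variable takes the whole remainder — replace the entire application.
Result:  g(g(a, a), a ∧ a ∧ b ∧ c)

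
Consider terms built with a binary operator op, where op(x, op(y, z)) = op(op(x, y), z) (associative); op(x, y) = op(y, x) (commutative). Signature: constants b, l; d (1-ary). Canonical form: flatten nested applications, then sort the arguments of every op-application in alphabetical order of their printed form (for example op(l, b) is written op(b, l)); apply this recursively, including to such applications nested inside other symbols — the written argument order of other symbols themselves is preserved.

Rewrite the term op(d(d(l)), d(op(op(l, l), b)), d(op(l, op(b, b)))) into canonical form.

Inside:  d(op(op(l, l), b))  →  d(op(b, l, l))
Inside:  d(op(l, op(b, b)))  →  d(op(b, b, l))
Sort arguments:  op(d(d(l)), d(op(b, b, l)), d(op(b, l, l)))

Answer: op(d(d(l)), d(op(b, b, l)), d(op(b, l, l)))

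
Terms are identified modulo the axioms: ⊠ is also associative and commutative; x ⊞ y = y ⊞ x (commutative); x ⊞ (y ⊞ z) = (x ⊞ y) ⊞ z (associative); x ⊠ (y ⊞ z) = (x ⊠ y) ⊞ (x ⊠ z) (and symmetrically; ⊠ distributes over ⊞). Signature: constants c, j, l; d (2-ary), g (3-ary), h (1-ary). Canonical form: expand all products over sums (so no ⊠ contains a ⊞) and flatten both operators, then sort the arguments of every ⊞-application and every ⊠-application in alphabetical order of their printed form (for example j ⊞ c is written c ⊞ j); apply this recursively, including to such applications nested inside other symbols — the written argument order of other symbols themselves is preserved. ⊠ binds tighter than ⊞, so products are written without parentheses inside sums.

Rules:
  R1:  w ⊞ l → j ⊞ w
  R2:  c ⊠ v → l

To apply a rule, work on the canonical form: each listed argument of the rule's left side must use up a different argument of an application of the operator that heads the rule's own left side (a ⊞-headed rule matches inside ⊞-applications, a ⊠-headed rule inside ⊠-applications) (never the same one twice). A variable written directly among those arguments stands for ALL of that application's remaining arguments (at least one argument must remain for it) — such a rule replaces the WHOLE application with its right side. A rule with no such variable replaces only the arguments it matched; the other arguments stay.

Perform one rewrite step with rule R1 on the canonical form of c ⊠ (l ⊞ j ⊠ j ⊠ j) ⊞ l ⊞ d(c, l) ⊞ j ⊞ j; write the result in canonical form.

Answer: c ⊠ j ⊠ j ⊠ j ⊞ c ⊠ l ⊞ d(c, l) ⊞ j ⊞ j ⊞ j

Derivation:
Canonical form:  c ⊠ j ⊠ j ⊠ j ⊞ c ⊠ l ⊞ d(c, l) ⊞ j ⊞ j ⊞ l
Apply R1:  consuming l;  w := c ⊠ j ⊠ j ⊠ j ⊞ c ⊠ l ⊞ d(c, l) ⊞ j ⊞ j
The extension variable absorbs all remaining arguments, so the whole application is rewritten.
New term:  c ⊠ j ⊠ j ⊠ j ⊞ c ⊠ l ⊞ d(c, l) ⊞ j ⊞ j ⊞ j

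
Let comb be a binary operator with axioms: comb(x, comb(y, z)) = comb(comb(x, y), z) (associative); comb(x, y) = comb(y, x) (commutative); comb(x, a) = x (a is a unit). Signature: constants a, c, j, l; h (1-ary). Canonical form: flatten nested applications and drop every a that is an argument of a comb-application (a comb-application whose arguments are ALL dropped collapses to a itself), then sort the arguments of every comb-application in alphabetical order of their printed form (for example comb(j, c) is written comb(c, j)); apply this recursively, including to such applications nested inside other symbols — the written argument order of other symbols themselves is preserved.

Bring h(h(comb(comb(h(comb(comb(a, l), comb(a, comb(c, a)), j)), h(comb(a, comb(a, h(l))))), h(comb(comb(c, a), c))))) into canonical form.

Answer: h(h(comb(h(comb(c, c)), h(comb(c, j, l)), h(h(l)))))

Derivation:
Focus inside:  comb(comb(h(comb(comb(a, l), comb(a, comb(c, a)), j)), h(comb(a, comb(a, h(l))))), h(comb(comb(c, a), c)))
Flatten:  comb(h(comb(comb(a, l), comb(a, comb(c, a)), j)), h(comb(a, comb(a, h(l)))), h(comb(comb(c, a), c)))
Canonicalize subterm:  h(comb(comb(a, l), comb(a, comb(c, a)), j))  →  h(comb(c, j, l))
Simplify inside:  h(comb(a, comb(a, h(l))))  →  h(h(l))
Canonicalize subterm:  h(comb(comb(c, a), c))  →  h(comb(c, c))
Order the arguments:  comb(h(comb(c, c)), h(comb(c, j, l)), h(h(l)))
Reassemble:  h(h(comb(h(comb(c, c)), h(comb(c, j, l)), h(h(l)))))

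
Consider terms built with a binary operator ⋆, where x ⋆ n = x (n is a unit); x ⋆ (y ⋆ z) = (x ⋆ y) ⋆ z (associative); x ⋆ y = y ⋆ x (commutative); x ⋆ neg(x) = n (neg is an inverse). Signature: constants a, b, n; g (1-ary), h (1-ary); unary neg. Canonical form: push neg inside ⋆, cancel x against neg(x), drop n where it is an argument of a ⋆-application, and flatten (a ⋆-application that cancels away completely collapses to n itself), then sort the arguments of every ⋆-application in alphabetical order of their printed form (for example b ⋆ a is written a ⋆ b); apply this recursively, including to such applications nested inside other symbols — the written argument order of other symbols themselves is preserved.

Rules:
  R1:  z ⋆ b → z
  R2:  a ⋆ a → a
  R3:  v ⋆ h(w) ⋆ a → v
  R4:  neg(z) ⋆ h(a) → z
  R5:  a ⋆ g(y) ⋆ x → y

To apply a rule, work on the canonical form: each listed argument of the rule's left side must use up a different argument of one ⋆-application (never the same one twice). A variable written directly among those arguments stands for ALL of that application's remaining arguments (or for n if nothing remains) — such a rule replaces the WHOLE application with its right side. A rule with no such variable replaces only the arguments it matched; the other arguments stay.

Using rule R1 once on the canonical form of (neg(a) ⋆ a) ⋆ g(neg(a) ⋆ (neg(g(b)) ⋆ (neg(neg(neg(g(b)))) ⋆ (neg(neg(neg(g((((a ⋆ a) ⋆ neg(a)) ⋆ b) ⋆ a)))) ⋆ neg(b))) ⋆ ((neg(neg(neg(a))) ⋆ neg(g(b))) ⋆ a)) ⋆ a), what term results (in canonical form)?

Answer: g(neg(b) ⋆ neg(g(a ⋆ a)) ⋆ neg(g(b)) ⋆ neg(g(b)) ⋆ neg(g(b)))

Derivation:
Canonical form:  g(neg(b) ⋆ neg(g(a ⋆ a ⋆ b)) ⋆ neg(g(b)) ⋆ neg(g(b)) ⋆ neg(g(b)))
R1 matches:  uses b;  z := a ⋆ a
The variable takes the whole remainder — replace the entire application.
New term:  g(neg(b) ⋆ neg(g(a ⋆ a)) ⋆ neg(g(b)) ⋆ neg(g(b)) ⋆ neg(g(b)))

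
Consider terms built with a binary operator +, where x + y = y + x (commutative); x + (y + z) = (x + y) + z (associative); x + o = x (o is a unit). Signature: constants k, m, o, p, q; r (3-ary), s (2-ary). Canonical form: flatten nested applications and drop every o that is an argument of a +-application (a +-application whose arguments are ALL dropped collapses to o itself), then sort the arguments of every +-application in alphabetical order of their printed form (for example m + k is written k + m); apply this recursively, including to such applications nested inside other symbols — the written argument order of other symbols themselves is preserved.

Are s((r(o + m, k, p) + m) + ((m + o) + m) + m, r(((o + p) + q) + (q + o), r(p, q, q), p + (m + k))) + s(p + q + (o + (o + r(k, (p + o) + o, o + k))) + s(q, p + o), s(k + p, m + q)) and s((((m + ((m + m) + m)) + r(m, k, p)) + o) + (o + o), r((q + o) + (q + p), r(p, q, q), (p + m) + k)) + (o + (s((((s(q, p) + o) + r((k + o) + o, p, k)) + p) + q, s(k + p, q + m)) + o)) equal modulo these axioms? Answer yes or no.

Answer: yes — both canonical forms are s(m + m + m + m + r(m, k, p), r(p + q + q, r(p, q, q), k + m + p)) + s(p + q + r(k, p, k) + s(q, p), s(k + p, m + q))

Derivation:
Left:  s((r(o + m, k, p) + m) + ((m + o) + m) + m, r(((o + p) + q) + (q + o), r(p, q, q), p + (m + k))) + s(p + q + (o + (o + r(k, (p + o) + o, o + k))) + s(q, p + o), s(k + p, m + q))
  Inside:  s((r(o + m, k, p) + m) + ((m + o) + m) + m, r(((o + p) + q) + (q + o), r(p, q, q), p + (m + k)))  →  s(m + m + m + m + r(m, k, p), r(p + q + q, r(p, q, q), k + m + p))
  Inside:  s(p + q + (o + (o + r(k, (p + o) + o, o + k))) + s(q, p + o), s(k + p, m + q))  →  s(p + q + r(k, p, k) + s(q, p), s(k + p, m + q))
  Order the arguments:  s(m + m + m + m + r(m, k, p), r(p + q + q, r(p, q, q), k + m + p)) + s(p + q + r(k, p, k) + s(q, p), s(k + p, m + q))
Right:  s((((m + ((m + m) + m)) + r(m, k, p)) + o) + (o + o), r((q + o) + (q + p), r(p, q, q), (p + m) + k)) + (o + (s((((s(q, p) + o) + r((k + o) + o, p, k)) + p) + q, s(k + p, q + m)) + o))
  Un-nest:  s((((m + ((m + m) + m)) + r(m, k, p)) + o) + (o + o), r((q + o) + (q + p), r(p, q, q), (p + m) + k)) + o + s((((s(q, p) + o) + r((k + o) + o, p, k)) + p) + q, s(k + p, q + m)) + o
  Inside:  s((((m + ((m + m) + m)) + r(m, k, p)) + o) + (o + o), r((q + o) + (q + p), r(p, q, q), (p + m) + k))  →  s(m + m + m + m + r(m, k, p), r(p + q + q, r(p, q, q), k + m + p))
  Inside:  s((((s(q, p) + o) + r((k + o) + o, p, k)) + p) + q, s(k + p, q + m))  →  s(p + q + r(k, p, k) + s(q, p), s(k + p, m + q))
  Units out:  drop o (×2)
  Sort:  s(m + m + m + m + r(m, k, p), r(p + q + q, r(p, q, q), k + m + p)) + s(p + q + r(k, p, k) + s(q, p), s(k + p, m + q))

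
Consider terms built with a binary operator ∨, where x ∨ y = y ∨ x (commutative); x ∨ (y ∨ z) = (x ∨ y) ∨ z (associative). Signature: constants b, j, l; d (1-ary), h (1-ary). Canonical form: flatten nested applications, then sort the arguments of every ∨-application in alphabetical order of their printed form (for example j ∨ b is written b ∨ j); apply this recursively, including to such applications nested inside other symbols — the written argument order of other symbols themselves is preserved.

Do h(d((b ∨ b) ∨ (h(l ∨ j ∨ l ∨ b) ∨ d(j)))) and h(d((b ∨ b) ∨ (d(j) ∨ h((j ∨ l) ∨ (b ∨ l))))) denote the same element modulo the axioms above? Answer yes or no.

Answer: yes — both canonical forms are h(d(b ∨ b ∨ d(j) ∨ h(b ∨ j ∨ l ∨ l)))

Derivation:
Left:  h(d((b ∨ b) ∨ (h(l ∨ j ∨ l ∨ b) ∨ d(j))))
  Work inside:  (b ∨ b) ∨ (h(l ∨ j ∨ l ∨ b) ∨ d(j))
  Un-nest:  b ∨ b ∨ h(l ∨ j ∨ l ∨ b) ∨ d(j)
  Simplify inside:  h(l ∨ j ∨ l ∨ b)  →  h(b ∨ j ∨ l ∨ l)
  Order the arguments:  b ∨ b ∨ d(j) ∨ h(b ∨ j ∨ l ∨ l)
  Put back:  h(d(b ∨ b ∨ d(j) ∨ h(b ∨ j ∨ l ∨ l)))
Right:  h(d((b ∨ b) ∨ (d(j) ∨ h((j ∨ l) ∨ (b ∨ l)))))
  Descend into:  (b ∨ b) ∨ (d(j) ∨ h((j ∨ l) ∨ (b ∨ l)))
  Un-nest:  b ∨ b ∨ d(j) ∨ h((j ∨ l) ∨ (b ∨ l))
  Inside:  h((j ∨ l) ∨ (b ∨ l))  →  h(b ∨ j ∨ l ∨ l)
  Sort:  b ∨ b ∨ d(j) ∨ h(b ∨ j ∨ l ∨ l)
  Rebuild:  h(d(b ∨ b ∨ d(j) ∨ h(b ∨ j ∨ l ∨ l)))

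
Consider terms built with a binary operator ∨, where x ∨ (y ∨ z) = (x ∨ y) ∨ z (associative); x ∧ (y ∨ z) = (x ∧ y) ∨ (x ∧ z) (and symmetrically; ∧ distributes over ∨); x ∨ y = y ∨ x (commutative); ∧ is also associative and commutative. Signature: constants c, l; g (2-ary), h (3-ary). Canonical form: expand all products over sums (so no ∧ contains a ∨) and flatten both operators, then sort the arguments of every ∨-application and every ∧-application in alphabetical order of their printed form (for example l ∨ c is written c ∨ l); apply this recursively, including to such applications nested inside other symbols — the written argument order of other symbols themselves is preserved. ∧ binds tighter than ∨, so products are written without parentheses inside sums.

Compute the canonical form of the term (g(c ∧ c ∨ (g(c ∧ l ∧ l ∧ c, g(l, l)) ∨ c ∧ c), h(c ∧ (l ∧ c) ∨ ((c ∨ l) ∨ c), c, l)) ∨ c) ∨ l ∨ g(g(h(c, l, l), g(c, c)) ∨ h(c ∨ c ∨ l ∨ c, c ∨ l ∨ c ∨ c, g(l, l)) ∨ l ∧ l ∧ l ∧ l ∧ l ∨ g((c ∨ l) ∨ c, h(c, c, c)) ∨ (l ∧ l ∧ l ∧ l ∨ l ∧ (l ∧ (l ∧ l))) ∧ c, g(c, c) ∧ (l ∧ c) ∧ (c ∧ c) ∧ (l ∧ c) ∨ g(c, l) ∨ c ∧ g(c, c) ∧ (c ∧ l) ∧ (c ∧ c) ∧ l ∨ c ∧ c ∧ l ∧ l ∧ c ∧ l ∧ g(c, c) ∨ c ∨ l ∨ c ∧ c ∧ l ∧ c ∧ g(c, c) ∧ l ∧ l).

Answer: c ∨ g(c ∧ c ∨ c ∧ c ∨ g(c ∧ c ∧ l ∧ l, g(l, l)), h(c ∨ c ∨ c ∧ c ∧ l ∨ l, c, l)) ∨ g(c ∧ l ∧ l ∧ l ∧ l ∨ c ∧ l ∧ l ∧ l ∧ l ∨ g(c ∨ c ∨ l, h(c, c, c)) ∨ g(h(c, l, l), g(c, c)) ∨ h(c ∨ c ∨ c ∨ l, c ∨ c ∨ c ∨ l, g(l, l)) ∨ l ∧ l ∧ l ∧ l ∧ l, c ∨ c ∧ c ∧ c ∧ c ∧ g(c, c) ∧ l ∧ l ∨ c ∧ c ∧ c ∧ c ∧ g(c, c) ∧ l ∧ l ∨ c ∧ c ∧ c ∧ g(c, c) ∧ l ∧ l ∧ l ∨ c ∧ c ∧ c ∧ g(c, c) ∧ l ∧ l ∧ l ∨ g(c, l) ∨ l) ∨ l

Derivation:
Distribute:  g(c ∧ c ∨ c ∧ c ∨ g(c ∧ c ∧ l ∧ l, g(l, l)), h(c ∨ c ∨ c ∧ c ∧ l ∨ l, c, l)) ∨ c ∨ l ∨ g(c ∧ l ∧ l ∧ l ∧ l ∨ c ∧ l ∧ l ∧ l ∧ l ∨ g(c ∨ c ∨ l, h(c, c, c)) ∨ g(h(c, l, l), g(c, c)) ∨ h(c ∨ c ∨ c ∨ l, c ∨ c ∨ c ∨ l, g(l, l)) ∨ l ∧ l ∧ l ∧ l ∧ l, c ∨ c ∧ c ∧ c ∧ c ∧ g(c, c) ∧ l ∧ l ∨ c ∧ c ∧ c ∧ c ∧ g(c, c) ∧ l ∧ l ∨ c ∧ c ∧ c ∧ g(c, c) ∧ l ∧ l ∧ l ∨ c ∧ c ∧ c ∧ g(c, c) ∧ l ∧ l ∧ l ∨ g(c, l) ∨ l)
Sort arguments:  c ∨ g(c ∧ c ∨ c ∧ c ∨ g(c ∧ c ∧ l ∧ l, g(l, l)), h(c ∨ c ∨ c ∧ c ∧ l ∨ l, c, l)) ∨ g(c ∧ l ∧ l ∧ l ∧ l ∨ c ∧ l ∧ l ∧ l ∧ l ∨ g(c ∨ c ∨ l, h(c, c, c)) ∨ g(h(c, l, l), g(c, c)) ∨ h(c ∨ c ∨ c ∨ l, c ∨ c ∨ c ∨ l, g(l, l)) ∨ l ∧ l ∧ l ∧ l ∧ l, c ∨ c ∧ c ∧ c ∧ c ∧ g(c, c) ∧ l ∧ l ∨ c ∧ c ∧ c ∧ c ∧ g(c, c) ∧ l ∧ l ∨ c ∧ c ∧ c ∧ g(c, c) ∧ l ∧ l ∧ l ∨ c ∧ c ∧ c ∧ g(c, c) ∧ l ∧ l ∧ l ∨ g(c, l) ∨ l) ∨ l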